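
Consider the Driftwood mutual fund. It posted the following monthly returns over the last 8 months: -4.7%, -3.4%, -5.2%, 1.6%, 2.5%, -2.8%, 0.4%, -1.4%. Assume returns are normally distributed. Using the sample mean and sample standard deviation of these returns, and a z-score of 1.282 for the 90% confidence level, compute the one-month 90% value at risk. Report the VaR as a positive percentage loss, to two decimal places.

μ = (-4.7 − 3.4 − 5.2 + 1.6 + 2.5 − 2.8 + 0.4 − 1.4) / 8 = -1.6250%
Sample σ = √[Σ(r − μ)² / 7] = √[58.3350 / 7] = √8.3336 = 2.8868%
VaR = −(μ − z·σ) = −(-1.6250 − 1.282 × 2.8868) = −(-5.3259) = 5.3259%

5.33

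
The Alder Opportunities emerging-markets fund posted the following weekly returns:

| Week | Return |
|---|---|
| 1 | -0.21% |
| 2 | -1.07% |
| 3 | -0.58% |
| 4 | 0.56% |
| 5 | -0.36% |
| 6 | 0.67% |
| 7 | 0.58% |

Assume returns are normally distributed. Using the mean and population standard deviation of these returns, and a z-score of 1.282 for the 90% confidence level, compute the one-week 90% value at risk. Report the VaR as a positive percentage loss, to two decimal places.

r̄ = (-0.21 − 1.07 − 0.58 + 0.56 − 0.36 + 0.67 + 0.58) / 7 = -0.410 / 7 = -0.0586%
Σ(r − r̄)² = 2.7299; population σ = √(2.7299/7) = 0.6245%
VaR = −(r̄ − z·σ) = −(-0.0586 − 1.282 × 0.6245) = −(-0.8592) = 0.8592%

0.86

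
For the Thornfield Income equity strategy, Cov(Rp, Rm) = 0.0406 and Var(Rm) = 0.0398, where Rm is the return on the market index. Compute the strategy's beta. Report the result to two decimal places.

β = Cov(Rp, Rm) / Var(Rm) = 0.0406 / 0.0398 = 1.0201

1.02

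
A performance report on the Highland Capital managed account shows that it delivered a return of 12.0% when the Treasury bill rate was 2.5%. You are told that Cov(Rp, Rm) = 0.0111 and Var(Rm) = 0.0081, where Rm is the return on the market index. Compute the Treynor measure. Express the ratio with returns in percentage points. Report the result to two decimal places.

β = Cov / Var = 0.0111 / 0.0081 = 1.3704
Treynor = (Rp − Rf) / β = (12.0% − 2.5%) / 1.3704 = 9.50 / 1.3704 = 6.9323

6.93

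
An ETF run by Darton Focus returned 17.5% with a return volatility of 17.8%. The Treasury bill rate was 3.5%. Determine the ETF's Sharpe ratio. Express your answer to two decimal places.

0.79

Sharpe = (Rp − Rf) / σp = (17.5% − 3.5%) / 17.8% = 14.00% / 17.8% = 0.7865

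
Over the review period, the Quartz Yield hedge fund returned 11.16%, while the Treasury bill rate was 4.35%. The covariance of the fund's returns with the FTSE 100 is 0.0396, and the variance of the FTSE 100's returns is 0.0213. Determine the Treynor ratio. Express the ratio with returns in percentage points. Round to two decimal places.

3.66

β = Cov / Var = 0.0396 / 0.0213 = 1.8592
Treynor = (Rp − Rf) / β = (11.16% − 4.35%) / 1.8592 = 6.81 / 1.8592 = 3.6629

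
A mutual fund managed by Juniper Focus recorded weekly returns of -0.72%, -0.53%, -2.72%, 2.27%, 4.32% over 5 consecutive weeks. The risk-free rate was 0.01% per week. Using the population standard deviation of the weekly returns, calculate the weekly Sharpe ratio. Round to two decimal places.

μ = (-0.72 − 0.53 − 2.72 + 2.27 + 4.32) / 5 = 0.5240%
Σ(r − μ)² = (-0.72 − 0.5240)² + (-0.53 − 0.5240)² + (-2.72 − 0.5240)² + … = 30.6401
σ = √[30.6401 / 5] = 2.4755%
Sharpe = (μ − rf) / σ = (0.5240 − 0.01) / 2.4755 = 0.5140 / 2.4755 = 0.2076

0.21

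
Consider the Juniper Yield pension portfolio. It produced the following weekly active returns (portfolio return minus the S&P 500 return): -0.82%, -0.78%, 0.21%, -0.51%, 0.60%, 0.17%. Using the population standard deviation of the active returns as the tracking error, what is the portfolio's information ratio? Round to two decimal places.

-0.35

r̄ = (-0.82 − 0.78 + 0.21 − 0.51 + 0.6 + 0.17) / 6 = -1.130 / 6 = -0.1883%
Σ(r − r̄)² = 1.7611; population σ = √(1.7611/6) = 0.5418%
IR = r̄ / tracking error = -0.1883 / 0.5418 = -0.3475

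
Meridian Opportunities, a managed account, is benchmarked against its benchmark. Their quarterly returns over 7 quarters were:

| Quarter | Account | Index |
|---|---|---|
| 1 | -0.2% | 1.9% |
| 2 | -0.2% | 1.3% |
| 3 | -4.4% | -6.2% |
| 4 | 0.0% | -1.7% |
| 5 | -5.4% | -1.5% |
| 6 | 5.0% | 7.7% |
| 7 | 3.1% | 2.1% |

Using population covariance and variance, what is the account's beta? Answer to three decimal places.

0.730

r̄p = -0.3000%,  r̄m = 0.5143%
Cov = Σ(rp − r̄p)(rm − r̄m) / 7 = 11.5471
Var(rm) = Σ(rm − r̄m)² / 7 = 15.8184
β = Cov / Var = 11.5471 / 15.8184 = 0.7300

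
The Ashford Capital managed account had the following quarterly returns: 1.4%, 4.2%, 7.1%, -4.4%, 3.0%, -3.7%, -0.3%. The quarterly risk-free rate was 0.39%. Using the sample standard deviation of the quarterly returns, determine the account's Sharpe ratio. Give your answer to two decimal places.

0.16

Mean return r̄ = 7.30 / 7 = 1.0429%
Sample σ = √[Σ(r − r̄)² / 6] = √[104.5371 / 6] = √17.4229 = 4.1741%
Sharpe = (r̄ − rf) / σ = (1.0429 − 0.39) / 4.1741 = 0.6529 / 4.1741 = 0.1564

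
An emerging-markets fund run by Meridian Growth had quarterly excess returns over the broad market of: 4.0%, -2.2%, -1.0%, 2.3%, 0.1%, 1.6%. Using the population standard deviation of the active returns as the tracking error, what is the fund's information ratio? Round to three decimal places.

0.385

μ = (4 − 2.2 − 1 + 2.3 + 0.1 + 1.6) / 6 = 0.8000%
Population std dev = √[25.8600 / 6] = 2.0761%
IR = μ / tracking error = 0.8000 / 2.0761 = 0.3853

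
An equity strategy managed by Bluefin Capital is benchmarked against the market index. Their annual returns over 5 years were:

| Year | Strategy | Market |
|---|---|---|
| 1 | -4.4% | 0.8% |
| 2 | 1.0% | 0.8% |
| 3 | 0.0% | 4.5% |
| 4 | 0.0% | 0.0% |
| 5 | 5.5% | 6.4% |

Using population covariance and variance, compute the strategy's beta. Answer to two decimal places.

0.87

r̄p = 0.4200%,  r̄m = 2.5000%
Cov = Σ(rp − r̄p)(rm − r̄m) / 5 = 5.4460
Var(rm) = Σ(rm − r̄m)² / 5 = 6.2480
β = Cov / Var = 5.4460 / 6.2480 = 0.8716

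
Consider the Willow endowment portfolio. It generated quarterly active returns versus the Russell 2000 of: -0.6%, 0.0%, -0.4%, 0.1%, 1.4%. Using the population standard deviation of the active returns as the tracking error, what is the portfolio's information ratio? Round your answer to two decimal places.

r̄ = (-0.6 + 0 − 0.4 + 0.1 + 1.4) / 5 = 0.1000%
Σ(r − r̄)² = (-0.6 − 0.1000)² + (0 − 0.1000)² + … = 2.4400
σ = √[2.4400 / 5] = 0.6986%
IR = r̄ / tracking error = 0.1000 / 0.6986 = 0.1431

0.14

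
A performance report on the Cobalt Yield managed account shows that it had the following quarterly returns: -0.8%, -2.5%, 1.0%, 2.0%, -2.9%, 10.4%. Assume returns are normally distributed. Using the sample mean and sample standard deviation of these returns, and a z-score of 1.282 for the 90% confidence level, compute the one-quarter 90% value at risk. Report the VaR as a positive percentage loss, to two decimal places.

r̄ = (-0.8 − 2.5 + 1 + 2 − 2.9 + 10.4) / 6 = 7.20 / 6 = 1.2000%
Sample σ = √[Σ(r − r̄)² / 5] = √[119.8200 / 5] = √23.9640 = 4.8953%
VaR = −(r̄ − z·σ) = −(1.2000 − 1.282 × 4.8953) = −(-5.0758) = 5.0758%

5.08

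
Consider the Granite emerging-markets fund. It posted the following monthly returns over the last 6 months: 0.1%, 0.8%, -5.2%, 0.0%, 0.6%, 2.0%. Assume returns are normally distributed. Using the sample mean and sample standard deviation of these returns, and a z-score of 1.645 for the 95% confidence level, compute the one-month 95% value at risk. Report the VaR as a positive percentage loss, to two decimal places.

4.42

Mean return r̄ = -1.70 / 6 = -0.2833%
Sample std dev = √[31.5683 / 5] = 2.5127%
VaR = −(r̄ − z·σ) = −(-0.2833 − 1.645 × 2.5127) = −(-4.4167) = 4.4167%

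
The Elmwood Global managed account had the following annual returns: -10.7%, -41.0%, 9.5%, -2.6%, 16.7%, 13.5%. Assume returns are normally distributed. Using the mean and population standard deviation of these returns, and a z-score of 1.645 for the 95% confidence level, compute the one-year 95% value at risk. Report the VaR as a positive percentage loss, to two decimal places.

34.77

r̄ = (-10.7 − 41 + 9.5 − 2.6 + 16.7 + 13.5) / 6 = -14.60 / 6 = -2.4333%
Σ(r − r̄)² = 2318.1133; population σ = √(2318.1133/6) = 19.6558%
VaR = −(r̄ − z·σ) = −(-2.4333 − 1.645 × 19.6558) = −(-34.7671) = 34.7671%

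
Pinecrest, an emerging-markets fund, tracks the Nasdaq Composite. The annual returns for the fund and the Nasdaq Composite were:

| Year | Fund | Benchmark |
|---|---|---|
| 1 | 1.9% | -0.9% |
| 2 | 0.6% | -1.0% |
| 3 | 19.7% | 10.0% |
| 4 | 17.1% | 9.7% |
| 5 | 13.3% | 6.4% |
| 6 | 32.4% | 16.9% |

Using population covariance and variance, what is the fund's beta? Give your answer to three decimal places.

1.706

r̄p = 14.1667%,  r̄m = 6.8500%
Cov = Σ(rp − r̄p)(rm − r̄m) / 6 = 68.4983
Var(rm) = Σ(rm − r̄m)² / 6 = 40.1558
β = Cov / Var = 68.4983 / 40.1558 = 1.7058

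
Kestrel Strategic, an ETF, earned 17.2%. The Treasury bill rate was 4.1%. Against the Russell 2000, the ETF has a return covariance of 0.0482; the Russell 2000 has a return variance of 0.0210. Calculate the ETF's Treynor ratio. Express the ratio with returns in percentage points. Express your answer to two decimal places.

β = Cov / Var = 0.0482 / 0.0210 = 2.2952
Treynor = (Rp − Rf) / β = (17.2% − 4.1%) / 2.2952 = 13.10 / 2.2952 = 5.7076

5.71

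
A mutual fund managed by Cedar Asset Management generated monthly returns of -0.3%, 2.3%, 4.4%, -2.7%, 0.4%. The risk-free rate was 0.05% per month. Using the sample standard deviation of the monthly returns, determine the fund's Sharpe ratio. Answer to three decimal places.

Mean return μ = 4.10 / 5 = 0.8200%
Sample σ = √[Σ(r − μ)² / 4] = √[28.8280 / 4] = √7.2070 = 2.6846%
Sharpe = (μ − rf) / σ = (0.8200 − 0.05) / 2.6846 = 0.7700 / 2.6846 = 0.2868

0.287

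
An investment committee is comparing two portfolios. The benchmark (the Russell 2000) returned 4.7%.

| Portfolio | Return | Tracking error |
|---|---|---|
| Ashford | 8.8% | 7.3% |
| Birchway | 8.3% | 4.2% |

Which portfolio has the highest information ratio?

Ashford: IR = (8.8% − 4.7%) / 7.3% = 0.562
Birchway: IR = (8.3% − 4.7%) / 4.2% = 0.857
Highest: Birchway (0.857).

Birchway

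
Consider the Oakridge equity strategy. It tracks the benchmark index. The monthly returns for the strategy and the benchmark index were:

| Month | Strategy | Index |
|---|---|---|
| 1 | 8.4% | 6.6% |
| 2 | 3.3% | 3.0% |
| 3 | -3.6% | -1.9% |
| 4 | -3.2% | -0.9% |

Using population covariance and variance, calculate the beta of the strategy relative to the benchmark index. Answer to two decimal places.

1.47

r̄p = 1.2250%,  r̄m = 1.7000%
Cov = Σ(rp − r̄p)(rm − r̄m) / 4 = 16.6825
Var(rm) = Σ(rm − r̄m)² / 4 = 11.3550
β = Cov / Var = 16.6825 / 11.3550 = 1.4692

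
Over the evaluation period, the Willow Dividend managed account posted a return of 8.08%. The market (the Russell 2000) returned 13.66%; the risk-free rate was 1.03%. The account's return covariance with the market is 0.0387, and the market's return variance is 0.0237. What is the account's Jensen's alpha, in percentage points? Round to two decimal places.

-13.57

β = Cov / Var = 0.0387 / 0.0237 = 1.6329
E[R] = Rf + β(Rm − Rf) = 1.03% + 1.6329 × (13.66% − 1.03%) = 21.6535%
α = Rp − E[R] = 8.08% − 21.6535% = -13.5735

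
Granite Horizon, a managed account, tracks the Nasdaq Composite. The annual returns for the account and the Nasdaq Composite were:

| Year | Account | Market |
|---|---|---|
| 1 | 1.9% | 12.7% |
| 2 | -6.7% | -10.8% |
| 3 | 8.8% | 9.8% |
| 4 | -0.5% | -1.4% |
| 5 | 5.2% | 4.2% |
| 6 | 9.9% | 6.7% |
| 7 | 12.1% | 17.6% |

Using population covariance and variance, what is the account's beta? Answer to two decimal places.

0.59

r̄p = 4.3857%,  r̄m = 5.5429%
Cov = Σ(rp − r̄p)(rm − r̄m) / 7 = 44.9135
Var(rm) = Σ(rm − r̄m)² / 7 = 76.1653
β = Cov / Var = 44.9135 / 76.1653 = 0.5897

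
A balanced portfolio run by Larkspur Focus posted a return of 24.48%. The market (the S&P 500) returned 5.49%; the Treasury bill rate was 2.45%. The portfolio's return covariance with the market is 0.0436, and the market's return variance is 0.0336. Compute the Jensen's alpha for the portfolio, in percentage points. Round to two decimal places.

β = Cov / Var = 0.0436 / 0.0336 = 1.2976
E[R] = Rf + β(Rm − Rf) = 2.45% + 1.2976 × (5.49% − 2.45%) = 6.3947%
α = Rp − E[R] = 24.48% − 6.3947% = 18.0853

18.09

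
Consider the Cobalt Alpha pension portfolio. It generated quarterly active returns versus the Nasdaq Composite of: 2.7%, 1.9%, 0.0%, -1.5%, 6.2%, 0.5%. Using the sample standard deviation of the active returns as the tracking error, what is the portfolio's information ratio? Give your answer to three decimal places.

0.610

μ = (2.7 + 1.9 + 0 − 1.5 + 6.2 + 0.5) / 6 = 9.80 / 6 = 1.6333%
Sample std dev = √[35.8333 / 5] = 2.6771%
IR = μ / tracking error = 1.6333 / 2.6771 = 0.6101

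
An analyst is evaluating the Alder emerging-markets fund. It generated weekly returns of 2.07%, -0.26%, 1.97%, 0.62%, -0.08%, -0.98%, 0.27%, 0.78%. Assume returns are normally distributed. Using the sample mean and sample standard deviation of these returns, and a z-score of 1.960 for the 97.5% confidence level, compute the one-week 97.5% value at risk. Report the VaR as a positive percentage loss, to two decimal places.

r̄ = (2.07 − 0.26 + 1.97 + 0.62 − 0.08 − 0.98 + 0.27 + 0.78) / 8 = 0.5488%
Σ(r − r̄)² = 7.8569; sample σ = √(7.8569/7) = 1.0594%
VaR = −(r̄ − z·σ) = −(0.5488 − 1.960 × 1.0594) = −(-1.5276) = 1.5276%

1.53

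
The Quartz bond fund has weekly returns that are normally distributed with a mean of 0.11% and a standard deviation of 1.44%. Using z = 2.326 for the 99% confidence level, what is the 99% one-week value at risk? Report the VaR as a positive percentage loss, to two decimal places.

3.24

VaR (as % loss) = −(μ − z·σ) = −(0.11% − 2.326 × 1.44%) = −(-3.23944%) = 3.23944%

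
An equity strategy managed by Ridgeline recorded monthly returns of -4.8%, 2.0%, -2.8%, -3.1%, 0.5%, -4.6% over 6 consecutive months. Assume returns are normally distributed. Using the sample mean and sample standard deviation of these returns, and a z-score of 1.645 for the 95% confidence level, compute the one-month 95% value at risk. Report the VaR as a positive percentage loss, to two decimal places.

r̄ = (-4.8 + 2 − 2.8 − 3.1 + 0.5 − 4.6) / 6 = -2.1333%
Σ(r − r̄)² = (-4.8 − (-2.1333))² + (2 − (-2.1333))² + (-2.8 − (-2.1333))² + … = 38.5933
σ = √[38.5933 / 5] = 2.7782%
VaR = −(r̄ − z·σ) = −(-2.1333 − 1.645 × 2.7782) = −(-6.7034) = 6.7034%

6.70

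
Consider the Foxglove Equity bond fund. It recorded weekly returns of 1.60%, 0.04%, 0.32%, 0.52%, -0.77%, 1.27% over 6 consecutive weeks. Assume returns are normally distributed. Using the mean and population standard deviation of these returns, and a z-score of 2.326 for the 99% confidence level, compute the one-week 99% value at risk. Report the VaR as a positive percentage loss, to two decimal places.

Mean return r̄ = 2.980 / 6 = 0.4967%
Population std dev = √[3.6601 / 6] = 0.7810%
VaR = −(r̄ − z·σ) = −(0.4967 − 2.326 × 0.7810) = −(-1.3199) = 1.3199%

1.32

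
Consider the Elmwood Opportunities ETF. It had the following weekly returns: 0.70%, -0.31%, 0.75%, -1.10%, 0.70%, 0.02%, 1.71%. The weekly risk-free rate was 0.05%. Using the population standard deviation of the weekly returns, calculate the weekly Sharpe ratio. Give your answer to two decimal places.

μ = (0.7 − 0.31 + 0.75 − 1.1 + 0.7 + 0.02 + 1.71) / 7 = 2.470 / 7 = 0.3529%
Σ(r − μ)² = (0.7 − 0.3529)² + (-0.31 − 0.3529)² + … = 4.9015
σ = √[4.9015 / 7] = 0.8368%
Sharpe = (μ − rf) / σ = (0.3529 − 0.05) / 0.8368 = 0.3029 / 0.8368 = 0.3620

0.36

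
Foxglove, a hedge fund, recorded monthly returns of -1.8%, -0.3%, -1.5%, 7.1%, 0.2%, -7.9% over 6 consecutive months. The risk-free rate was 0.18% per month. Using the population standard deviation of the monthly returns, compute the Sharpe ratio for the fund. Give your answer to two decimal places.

-0.20

r̄ = (-1.8 − 0.3 − 1.5 + 7.1 + 0.2 − 7.9) / 6 = -4.20 / 6 = -0.7000%
Population σ = √[Σ(r − r̄)² / 6] = √[115.5000 / 6] = √19.2500 = 4.3875%
Sharpe = (r̄ − rf) / σ = (-0.7000 − 0.18) / 4.3875 = -0.8800 / 4.3875 = -0.2006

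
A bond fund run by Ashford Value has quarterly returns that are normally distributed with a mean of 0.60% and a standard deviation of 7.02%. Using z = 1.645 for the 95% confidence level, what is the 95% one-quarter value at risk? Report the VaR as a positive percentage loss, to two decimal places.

10.95

VaR (as % loss) = −(μ − z·σ) = −(0.60% − 1.645 × 7.02%) = −(-10.9479%) = 10.9479%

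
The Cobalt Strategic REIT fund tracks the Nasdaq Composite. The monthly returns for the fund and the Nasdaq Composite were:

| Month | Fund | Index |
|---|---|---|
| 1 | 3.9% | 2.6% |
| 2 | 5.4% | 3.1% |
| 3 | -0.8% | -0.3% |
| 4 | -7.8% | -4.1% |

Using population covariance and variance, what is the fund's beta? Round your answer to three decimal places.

r̄p = 0.1750%,  r̄m = 0.3250%
Cov = Σ(rp − r̄p)(rm − r̄m) / 4 = 14.7181
Var(rm) = Σ(rm − r̄m)² / 4 = 8.2119
β = Cov / Var = 14.7181 / 8.2119 = 1.7923

1.792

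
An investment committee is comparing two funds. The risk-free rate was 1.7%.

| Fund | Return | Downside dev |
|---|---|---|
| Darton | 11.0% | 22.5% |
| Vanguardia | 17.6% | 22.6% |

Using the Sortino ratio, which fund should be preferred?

Darton: Sortino ratio = (11.0% − 1.7%) / 22.5% = 0.413
Vanguardia: Sortino ratio = (17.6% − 1.7%) / 22.6% = 0.704
Highest: Vanguardia (0.704).

Vanguardia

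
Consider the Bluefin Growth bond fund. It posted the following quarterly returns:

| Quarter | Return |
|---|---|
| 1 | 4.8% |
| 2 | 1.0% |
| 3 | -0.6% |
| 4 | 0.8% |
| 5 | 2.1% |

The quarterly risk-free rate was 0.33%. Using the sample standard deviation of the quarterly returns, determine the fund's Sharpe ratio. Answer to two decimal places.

μ = (4.8 + 1 − 0.6 + 0.8 + 2.1) / 5 = 8.10 / 5 = 1.6200%
Sample σ = √[Σ(r − μ)² / 4] = √[16.3280 / 4] = √4.0820 = 2.0204%
Sharpe = (μ − rf) / σ = (1.6200 − 0.33) / 2.0204 = 1.2900 / 2.0204 = 0.6385

0.64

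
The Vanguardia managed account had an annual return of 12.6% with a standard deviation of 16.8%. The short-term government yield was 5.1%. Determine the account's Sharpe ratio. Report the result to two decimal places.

Sharpe = (Rp − Rf) / σp = (12.6% − 5.1%) / 16.8% = 7.50% / 16.8% = 0.4464

0.45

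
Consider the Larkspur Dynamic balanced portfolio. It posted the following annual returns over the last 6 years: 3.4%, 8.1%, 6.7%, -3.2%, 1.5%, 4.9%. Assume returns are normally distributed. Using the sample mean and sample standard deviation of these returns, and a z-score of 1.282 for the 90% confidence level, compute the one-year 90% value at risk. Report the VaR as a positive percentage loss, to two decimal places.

1.63

r̄ = (3.4 + 8.1 + 6.7 − 3.2 + 1.5 + 4.9) / 6 = 3.5667%
Sample std dev = √[82.2333 / 5] = 4.0554%
VaR = −(r̄ − z·σ) = −(3.5667 − 1.282 × 4.0554) = −(-1.6323) = 1.6323%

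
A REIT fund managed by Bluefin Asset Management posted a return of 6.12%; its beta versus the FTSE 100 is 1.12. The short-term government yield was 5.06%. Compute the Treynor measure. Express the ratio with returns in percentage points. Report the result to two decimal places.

0.95

Treynor = (Rp − Rf) / β = (6.12% − 5.06%) / 1.12 = 1.06 / 1.12 = 0.9464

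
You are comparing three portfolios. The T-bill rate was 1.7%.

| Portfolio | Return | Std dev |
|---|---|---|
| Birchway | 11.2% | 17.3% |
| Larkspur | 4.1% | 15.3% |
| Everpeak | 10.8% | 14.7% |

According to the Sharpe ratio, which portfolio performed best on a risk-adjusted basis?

Birchway: Sharpe ratio = (11.2% − 1.7%) / 17.3% = 0.549
Larkspur: Sharpe ratio = (4.1% − 1.7%) / 15.3% = 0.157
Everpeak: Sharpe ratio = (10.8% − 1.7%) / 14.7% = 0.619
Highest: Everpeak (0.619).

Everpeak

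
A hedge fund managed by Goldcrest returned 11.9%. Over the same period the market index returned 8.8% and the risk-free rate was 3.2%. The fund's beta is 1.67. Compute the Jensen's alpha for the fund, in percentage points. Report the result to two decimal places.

CAPM expected return = Rf + β(Rm − Rf) = 3.2% + 1.67 × (8.8% − 3.2%) = 3.2 + 1.67 × 5.60 = 12.5520%
Jensen's α = Rp − E[R] = 11.9% − 12.5520% = -0.6520

-0.65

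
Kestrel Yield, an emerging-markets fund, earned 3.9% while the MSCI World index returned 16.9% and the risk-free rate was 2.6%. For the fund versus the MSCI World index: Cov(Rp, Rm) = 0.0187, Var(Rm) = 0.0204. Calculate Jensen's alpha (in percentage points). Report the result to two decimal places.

-11.81

β = Cov / Var = 0.0187 / 0.0204 = 0.9167
E[R] = Rf + β(Rm − Rf) = 2.6% + 0.9167 × (16.9% − 2.6%) = 15.7088%
α = Rp − E[R] = 3.9% − 15.7088% = -11.8088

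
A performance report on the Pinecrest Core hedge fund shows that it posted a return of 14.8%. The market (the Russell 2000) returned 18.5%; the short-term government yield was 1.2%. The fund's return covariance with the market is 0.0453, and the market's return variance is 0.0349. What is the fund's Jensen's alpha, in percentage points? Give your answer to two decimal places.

-8.86

β = Cov / Var = 0.0453 / 0.0349 = 1.2980
E[R] = Rf + β(Rm − Rf) = 1.2% + 1.2980 × (18.5% − 1.2%) = 23.6554%
α = Rp − E[R] = 14.8% − 23.6554% = -8.8554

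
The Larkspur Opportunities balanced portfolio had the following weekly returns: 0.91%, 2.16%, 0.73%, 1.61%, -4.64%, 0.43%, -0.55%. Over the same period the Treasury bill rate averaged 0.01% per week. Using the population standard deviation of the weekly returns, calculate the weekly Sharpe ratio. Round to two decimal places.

μ = (0.91 + 2.16 + 0.73 + 1.61 − 4.64 + 0.43 − 0.55) / 7 = 0.0929%
Σ(r − μ)² = (0.91 − 0.0929)² + (2.16 − 0.0929)² + … = 30.5753
population σ = √(30.5753 / 7) = √4.3679 = 2.0900%
Sharpe = (μ − rf) / σ = (0.0929 − 0.01) / 2.0900 = 0.0829 / 2.0900 = 0.0397

0.04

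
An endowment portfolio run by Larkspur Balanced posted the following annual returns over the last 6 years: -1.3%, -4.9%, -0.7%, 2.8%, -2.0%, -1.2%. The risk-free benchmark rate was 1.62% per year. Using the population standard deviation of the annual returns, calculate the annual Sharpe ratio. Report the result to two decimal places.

r̄ = (-1.3 − 4.9 − 0.7 + 2.8 − 2 − 1.2) / 6 = -1.2167%
Σ(r − r̄)² = (-1.3 − (-1.2167))² + (-4.9 − (-1.2167))² + (-0.7 − (-1.2167))² + … = 30.5883
population σ = √(30.5883 / 6) = √5.0981 = 2.2579%
Sharpe = (r̄ − rf) / σ = (-1.2167 − 1.62) / 2.2579 = -2.8367 / 2.2579 = -1.2563

-1.26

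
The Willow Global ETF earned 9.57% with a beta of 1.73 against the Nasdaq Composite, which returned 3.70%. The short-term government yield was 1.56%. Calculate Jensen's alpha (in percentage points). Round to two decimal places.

4.31

CAPM expected return = Rf + β(Rm − Rf) = 1.56% + 1.73 × (3.70% − 1.56%) = 1.56 + 1.73 × 2.14 = 5.2622%
Jensen's α = Rp − E[R] = 9.57% − 5.2622% = 4.3078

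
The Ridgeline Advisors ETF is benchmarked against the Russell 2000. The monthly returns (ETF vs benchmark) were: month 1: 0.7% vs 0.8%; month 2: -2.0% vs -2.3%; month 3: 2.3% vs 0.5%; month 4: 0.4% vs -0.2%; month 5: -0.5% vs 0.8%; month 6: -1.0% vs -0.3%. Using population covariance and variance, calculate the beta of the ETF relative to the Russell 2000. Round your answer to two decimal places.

0.89

r̄p = -0.0167%,  r̄m = -0.1167%
Cov = Σ(rp − r̄p)(rm − r̄m) / 6 = 1.0197
Var(rm) = Σ(rm − r̄m)² / 6 = 1.1447
β = Cov / Var = 1.0197 / 1.1447 = 0.8908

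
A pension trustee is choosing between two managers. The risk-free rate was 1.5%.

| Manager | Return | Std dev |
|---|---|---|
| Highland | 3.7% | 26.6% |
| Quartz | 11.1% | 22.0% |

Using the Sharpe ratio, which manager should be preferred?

Quartz

Highland: Sharpe ratio = (3.7% − 1.5%) / 26.6% = 0.083
Quartz: Sharpe ratio = (11.1% − 1.5%) / 22.0% = 0.436
Highest: Quartz (0.436).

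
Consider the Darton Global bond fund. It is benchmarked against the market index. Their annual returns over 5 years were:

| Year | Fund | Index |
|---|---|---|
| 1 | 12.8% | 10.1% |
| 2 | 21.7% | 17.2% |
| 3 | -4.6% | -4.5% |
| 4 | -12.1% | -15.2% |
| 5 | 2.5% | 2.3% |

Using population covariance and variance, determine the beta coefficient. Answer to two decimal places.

r̄p = 4.0600%,  r̄m = 1.9800%
Cov = Σ(rp − r̄p)(rm − r̄m) / 5 = 134.5392
Var(rm) = Σ(rm − r̄m)² / 5 = 126.9656
β = Cov / Var = 134.5392 / 126.9656 = 1.0597

1.06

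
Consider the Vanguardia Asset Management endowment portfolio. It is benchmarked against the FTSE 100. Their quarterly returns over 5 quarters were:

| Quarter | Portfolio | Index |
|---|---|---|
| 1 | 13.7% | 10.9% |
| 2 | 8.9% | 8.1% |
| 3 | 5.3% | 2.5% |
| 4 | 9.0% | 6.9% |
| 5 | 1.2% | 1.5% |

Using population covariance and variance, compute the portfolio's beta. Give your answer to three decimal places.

1.146

r̄p = 7.6200%,  r̄m = 5.9800%
Cov = Σ(rp − r̄p)(rm − r̄m) / 5 = 14.1464
Var(rm) = Σ(rm − r̄m)² / 5 = 12.3456
β = Cov / Var = 14.1464 / 12.3456 = 1.1459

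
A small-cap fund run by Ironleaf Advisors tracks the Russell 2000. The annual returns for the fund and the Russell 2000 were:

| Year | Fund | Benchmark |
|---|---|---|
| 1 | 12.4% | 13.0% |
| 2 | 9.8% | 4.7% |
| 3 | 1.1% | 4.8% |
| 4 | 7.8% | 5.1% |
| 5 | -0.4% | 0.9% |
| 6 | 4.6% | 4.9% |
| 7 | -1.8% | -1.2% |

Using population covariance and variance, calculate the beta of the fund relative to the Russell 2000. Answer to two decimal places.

1.04

r̄p = 4.7857%,  r̄m = 4.6000%
Cov = Σ(rp − r̄p)(rm − r̄m) / 7 = 17.5086
Var(rm) = Σ(rm − r̄m)² / 7 = 16.8971
β = Cov / Var = 17.5086 / 16.8971 = 1.0362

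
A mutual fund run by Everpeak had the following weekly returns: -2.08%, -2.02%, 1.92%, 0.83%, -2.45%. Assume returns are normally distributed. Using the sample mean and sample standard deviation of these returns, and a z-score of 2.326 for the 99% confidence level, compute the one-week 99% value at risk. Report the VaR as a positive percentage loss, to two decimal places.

Mean return r̄ = -3.800 / 5 = -0.7600%
Σ(r − r̄)² = (-2.08 − (-0.7600))² + (-2.02 − (-0.7600))² + (1.92 − (-0.7600))² + … = 15.8966
σ = √[15.8966 / 4] = 1.9935%
VaR = −(r̄ − z·σ) = −(-0.7600 − 2.326 × 1.9935) = −(-5.3969) = 5.3969%

5.40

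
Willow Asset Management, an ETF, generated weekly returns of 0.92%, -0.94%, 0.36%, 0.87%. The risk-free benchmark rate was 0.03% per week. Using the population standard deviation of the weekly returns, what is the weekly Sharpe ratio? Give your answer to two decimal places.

r̄ = (0.92 − 0.94 + 0.36 + 0.87) / 4 = 1.210 / 4 = 0.3025%
Σ(r − r̄)² = 2.2505; population σ = √(2.2505/4) = 0.7501%
Sharpe = (r̄ − rf) / σ = (0.3025 − 0.03) / 0.7501 = 0.2725 / 0.7501 = 0.3633

0.36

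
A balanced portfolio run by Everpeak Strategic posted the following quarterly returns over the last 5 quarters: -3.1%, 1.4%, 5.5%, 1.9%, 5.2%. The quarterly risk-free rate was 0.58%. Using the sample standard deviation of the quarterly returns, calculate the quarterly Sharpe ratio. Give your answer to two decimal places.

0.46

r̄ = (-3.1 + 1.4 + 5.5 + 1.9 + 5.2) / 5 = 2.1800%
Sample σ = √[Σ(r − r̄)² / 4] = √[48.7080 / 4] = √12.1770 = 3.4896%
Sharpe = (r̄ − rf) / σ = (2.1800 − 0.58) / 3.4896 = 1.6000 / 3.4896 = 0.4585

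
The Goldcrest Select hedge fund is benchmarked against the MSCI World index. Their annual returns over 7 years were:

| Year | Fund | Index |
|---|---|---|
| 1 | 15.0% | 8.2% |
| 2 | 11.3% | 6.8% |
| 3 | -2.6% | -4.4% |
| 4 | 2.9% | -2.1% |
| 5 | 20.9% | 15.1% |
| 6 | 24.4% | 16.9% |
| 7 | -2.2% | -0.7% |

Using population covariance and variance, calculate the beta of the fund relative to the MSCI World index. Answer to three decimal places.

r̄p = 9.9571%,  r̄m = 5.6857%
Cov = Σ(rp − r̄p)(rm − r̄m) / 7 = 76.9122
Var(rm) = Σ(rm − r̄m)² / 7 = 60.7241
β = Cov / Var = 76.9122 / 60.7241 = 1.2666

1.267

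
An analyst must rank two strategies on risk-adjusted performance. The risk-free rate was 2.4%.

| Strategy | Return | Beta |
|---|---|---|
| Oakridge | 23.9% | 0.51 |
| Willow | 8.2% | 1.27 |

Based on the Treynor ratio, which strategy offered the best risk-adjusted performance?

Oakridge: Treynor = (23.9% − 2.4%) / 0.51 = 42.157
Willow: Treynor = (8.2% − 2.4%) / 1.27 = 4.567
Highest: Oakridge (42.157).

Oakridge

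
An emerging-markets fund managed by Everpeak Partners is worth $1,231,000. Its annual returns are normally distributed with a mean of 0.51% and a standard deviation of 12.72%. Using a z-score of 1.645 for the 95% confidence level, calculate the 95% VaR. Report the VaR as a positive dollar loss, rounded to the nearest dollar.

$251,301

Return at the 95% tail: μ − z·σ = 0.51% − 1.645 × 12.72% = 0.51 − 20.9244 = -20.4144%
VaR = −(-20.4144%) × $1,231,000 = 20.4144% × $1,231,000 = $251,301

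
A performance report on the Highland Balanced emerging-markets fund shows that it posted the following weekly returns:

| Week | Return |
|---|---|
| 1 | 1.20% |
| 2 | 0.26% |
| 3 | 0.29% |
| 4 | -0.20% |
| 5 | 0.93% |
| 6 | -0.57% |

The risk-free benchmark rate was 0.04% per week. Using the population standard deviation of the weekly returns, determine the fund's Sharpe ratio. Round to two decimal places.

r̄ = (1.2 + 0.26 + 0.29 − 0.2 + 0.93 − 0.57) / 6 = 1.910 / 6 = 0.3183%
Population σ = √[Σ(r − r̄)² / 6] = √[2.2135 / 6] = √0.3689 = 0.6074%
Sharpe = (r̄ − rf) / σ = (0.3183 − 0.04) / 0.6074 = 0.2783 / 0.6074 = 0.4582

0.46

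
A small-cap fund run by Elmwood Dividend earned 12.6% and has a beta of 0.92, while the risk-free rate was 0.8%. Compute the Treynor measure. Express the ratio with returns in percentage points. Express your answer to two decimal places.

12.83

Treynor = (Rp − Rf) / β = (12.6% − 0.8%) / 0.92 = 11.80 / 0.92 = 12.8261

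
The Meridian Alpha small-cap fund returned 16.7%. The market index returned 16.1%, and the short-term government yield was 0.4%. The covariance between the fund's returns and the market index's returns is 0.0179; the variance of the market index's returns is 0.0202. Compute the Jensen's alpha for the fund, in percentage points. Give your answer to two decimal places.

β = Cov / Var = 0.0179 / 0.0202 = 0.8861
E[R] = Rf + β(Rm − Rf) = 0.4% + 0.8861 × (16.1% − 0.4%) = 14.3118%
α = Rp − E[R] = 16.7% − 14.3118% = 2.3882

2.39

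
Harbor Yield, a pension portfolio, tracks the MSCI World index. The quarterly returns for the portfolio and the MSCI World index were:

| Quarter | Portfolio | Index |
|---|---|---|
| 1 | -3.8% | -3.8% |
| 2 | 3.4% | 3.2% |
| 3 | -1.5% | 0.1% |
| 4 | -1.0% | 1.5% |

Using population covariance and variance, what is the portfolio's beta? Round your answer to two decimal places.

r̄p = -0.7250%,  r̄m = 0.2500%
Cov = Σ(rp − r̄p)(rm − r̄m) / 4 = 6.0988
Var(rm) = Σ(rm − r̄m)² / 4 = 6.6725
β = Cov / Var = 6.0988 / 6.6725 = 0.9140

0.91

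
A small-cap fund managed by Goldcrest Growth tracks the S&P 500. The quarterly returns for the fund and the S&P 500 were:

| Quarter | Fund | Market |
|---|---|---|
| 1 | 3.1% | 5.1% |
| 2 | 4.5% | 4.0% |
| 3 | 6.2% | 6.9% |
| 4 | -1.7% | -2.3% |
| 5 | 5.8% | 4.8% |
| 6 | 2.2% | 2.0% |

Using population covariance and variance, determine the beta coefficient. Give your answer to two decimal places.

r̄p = 3.3500%,  r̄m = 3.4167%
Cov = Σ(rp − r̄p)(rm − r̄m) / 6 = 7.3442
Var(rm) = Σ(rm − r̄m)² / 6 = 8.6514
β = Cov / Var = 7.3442 / 8.6514 = 0.8489

0.85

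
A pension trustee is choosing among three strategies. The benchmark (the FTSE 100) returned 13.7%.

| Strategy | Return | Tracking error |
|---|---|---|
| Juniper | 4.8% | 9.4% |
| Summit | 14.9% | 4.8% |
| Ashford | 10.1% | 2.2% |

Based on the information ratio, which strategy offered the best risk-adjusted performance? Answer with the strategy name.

Juniper: IR = (4.8% − 13.7%) / 9.4% = -0.947
Summit: IR = (14.9% − 13.7%) / 4.8% = 0.250
Ashford: IR = (10.1% − 13.7%) / 2.2% = -1.636
Highest: Summit (0.250).

Summit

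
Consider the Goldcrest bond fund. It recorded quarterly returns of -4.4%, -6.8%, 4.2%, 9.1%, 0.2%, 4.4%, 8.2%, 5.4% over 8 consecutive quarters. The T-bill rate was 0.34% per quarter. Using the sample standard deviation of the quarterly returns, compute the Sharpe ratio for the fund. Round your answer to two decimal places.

μ = (-4.4 − 6.8 + 4.2 + 9.1 + 0.2 + 4.4 + 8.2 + 5.4) / 8 = 2.5375%
Σ(r − μ)² = 230.3388; sample σ = √(230.3388/7) = 5.7363%
Sharpe = (μ − rf) / σ = (2.5375 − 0.34) / 5.7363 = 2.1975 / 5.7363 = 0.3831

0.38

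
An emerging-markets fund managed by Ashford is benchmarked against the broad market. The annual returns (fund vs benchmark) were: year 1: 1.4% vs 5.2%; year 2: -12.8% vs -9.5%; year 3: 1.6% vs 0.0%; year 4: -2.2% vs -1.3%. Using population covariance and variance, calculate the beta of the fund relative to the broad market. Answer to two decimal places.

r̄p = -3.0000%,  r̄m = -1.4000%
Cov = Σ(rp − r̄p)(rm − r̄m) / 4 = 28.7350
Var(rm) = Σ(rm − r̄m)² / 4 = 27.7850
β = Cov / Var = 28.7350 / 27.7850 = 1.0342

1.03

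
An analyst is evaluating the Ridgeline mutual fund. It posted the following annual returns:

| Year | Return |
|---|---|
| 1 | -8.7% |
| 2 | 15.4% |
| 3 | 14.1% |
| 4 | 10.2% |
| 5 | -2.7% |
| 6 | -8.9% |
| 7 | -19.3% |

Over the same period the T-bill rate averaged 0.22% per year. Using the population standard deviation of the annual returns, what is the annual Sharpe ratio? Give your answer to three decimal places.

-0.017

Mean return r̄ = 0.10 / 7 = 0.0143%
Population std dev = √[1074.6886 / 7] = 12.3906%
Sharpe = (r̄ − rf) / σ = (0.0143 − 0.22) / 12.3906 = -0.2057 / 12.3906 = -0.0166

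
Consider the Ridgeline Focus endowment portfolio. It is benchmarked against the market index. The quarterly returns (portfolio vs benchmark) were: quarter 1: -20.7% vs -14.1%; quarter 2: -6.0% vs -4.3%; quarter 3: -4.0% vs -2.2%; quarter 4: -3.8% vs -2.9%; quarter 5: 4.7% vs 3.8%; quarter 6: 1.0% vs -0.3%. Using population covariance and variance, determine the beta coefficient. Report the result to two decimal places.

1.45

r̄p = -4.8000%,  r̄m = -3.3333%
Cov = Σ(rp − r̄p)(rm − r̄m) / 6 = 43.1750
Var(rm) = Σ(rm − r̄m)² / 6 = 29.7356
β = Cov / Var = 43.1750 / 29.7356 = 1.4520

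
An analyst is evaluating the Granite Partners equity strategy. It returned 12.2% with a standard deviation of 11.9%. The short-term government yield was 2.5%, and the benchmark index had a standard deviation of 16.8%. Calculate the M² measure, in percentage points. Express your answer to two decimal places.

Sharpe = (Rp − Rf) / σp = (12.2% − 2.5%) / 11.9% = 0.8151
M² = Rf + Sharpe × σm = 2.5% + 0.8151 × 16.8% = 16.1937%

16.19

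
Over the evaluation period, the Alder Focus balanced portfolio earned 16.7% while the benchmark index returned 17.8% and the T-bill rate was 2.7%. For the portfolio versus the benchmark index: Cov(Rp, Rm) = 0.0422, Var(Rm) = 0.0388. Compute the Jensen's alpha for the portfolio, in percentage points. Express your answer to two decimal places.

β = Cov / Var = 0.0422 / 0.0388 = 1.0876
E[R] = Rf + β(Rm − Rf) = 2.7% + 1.0876 × (17.8% − 2.7%) = 19.1228%
α = Rp − E[R] = 16.7% − 19.1228% = -2.4228

-2.42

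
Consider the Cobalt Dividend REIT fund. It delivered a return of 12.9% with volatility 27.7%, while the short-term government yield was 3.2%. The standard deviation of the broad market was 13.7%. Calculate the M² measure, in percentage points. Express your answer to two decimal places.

Sharpe = (Rp − Rf) / σp = (12.9% − 3.2%) / 27.7% = 0.3502
M² = Rf + Sharpe × σm = 3.2% + 0.3502 × 13.7% = 7.9977%

8.00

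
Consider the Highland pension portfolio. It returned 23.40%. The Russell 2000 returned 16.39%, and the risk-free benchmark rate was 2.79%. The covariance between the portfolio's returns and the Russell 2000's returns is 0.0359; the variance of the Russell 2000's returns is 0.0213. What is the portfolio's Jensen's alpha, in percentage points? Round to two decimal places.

β = Cov / Var = 0.0359 / 0.0213 = 1.6854
E[R] = Rf + β(Rm − Rf) = 2.79% + 1.6854 × (16.39% − 2.79%) = 25.7114%
α = Rp − E[R] = 23.40% − 25.7114% = -2.3114

-2.31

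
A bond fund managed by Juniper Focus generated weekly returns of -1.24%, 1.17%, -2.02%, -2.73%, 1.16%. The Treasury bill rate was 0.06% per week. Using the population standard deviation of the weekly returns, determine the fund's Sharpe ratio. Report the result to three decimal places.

Mean return r̄ = -3.660 / 5 = -0.7320%
Population std dev = √[13.1063 / 5] = 1.6190%
Sharpe = (r̄ − rf) / σ = (-0.7320 − 0.06) / 1.6190 = -0.7920 / 1.6190 = -0.4892

-0.489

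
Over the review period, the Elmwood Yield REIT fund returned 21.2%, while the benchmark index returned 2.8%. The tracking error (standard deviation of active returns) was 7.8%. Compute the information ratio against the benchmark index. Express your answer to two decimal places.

2.36

IR = (Rp − Rb) / TE = (21.2% − 2.8%) / 7.8% = 18.40% / 7.8% = 2.3590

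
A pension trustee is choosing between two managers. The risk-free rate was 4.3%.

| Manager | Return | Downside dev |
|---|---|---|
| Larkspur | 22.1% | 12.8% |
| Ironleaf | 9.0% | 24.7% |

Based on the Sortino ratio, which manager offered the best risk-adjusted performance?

Larkspur

Larkspur: Sortino ratio = (22.1% − 4.3%) / 12.8% = 1.391
Ironleaf: Sortino ratio = (9.0% − 4.3%) / 24.7% = 0.190
Highest: Larkspur (1.391).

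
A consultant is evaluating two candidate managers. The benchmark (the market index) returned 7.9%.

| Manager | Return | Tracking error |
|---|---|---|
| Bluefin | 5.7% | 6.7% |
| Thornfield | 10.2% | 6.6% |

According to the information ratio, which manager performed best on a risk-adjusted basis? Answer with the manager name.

Bluefin: IR = (5.7% − 7.9%) / 6.7% = -0.328
Thornfield: IR = (10.2% − 7.9%) / 6.6% = 0.348
Highest: Thornfield (0.348).

Thornfield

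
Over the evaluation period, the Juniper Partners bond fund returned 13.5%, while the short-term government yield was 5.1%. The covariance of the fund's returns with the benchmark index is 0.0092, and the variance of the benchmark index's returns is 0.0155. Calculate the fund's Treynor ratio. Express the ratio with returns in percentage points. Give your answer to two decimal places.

β = Cov / Var = 0.0092 / 0.0155 = 0.5935
Treynor = (Rp − Rf) / β = (13.5% − 5.1%) / 0.5935 = 8.40 / 0.5935 = 14.1533

14.15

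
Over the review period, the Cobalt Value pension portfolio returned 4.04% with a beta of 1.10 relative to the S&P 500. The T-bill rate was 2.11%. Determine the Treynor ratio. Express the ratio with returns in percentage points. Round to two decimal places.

Treynor = (Rp − Rf) / β = (4.04% − 2.11%) / 1.10 = 1.93 / 1.10 = 1.7545

1.75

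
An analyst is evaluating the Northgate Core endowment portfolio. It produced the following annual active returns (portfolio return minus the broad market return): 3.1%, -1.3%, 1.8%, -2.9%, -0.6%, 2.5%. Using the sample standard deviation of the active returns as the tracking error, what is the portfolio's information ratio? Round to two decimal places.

0.18

r̄ = (3.1 − 1.3 + 1.8 − 2.9 − 0.6 + 2.5) / 6 = 0.4333%
Σ(r − r̄)² = (3.1 − 0.4333)² + (-1.3 − 0.4333)² + … = 28.4333
sample σ = √(28.4333 / 5) = √5.6867 = 2.3847%
IR = r̄ / tracking error = 0.4333 / 2.3847 = 0.1817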